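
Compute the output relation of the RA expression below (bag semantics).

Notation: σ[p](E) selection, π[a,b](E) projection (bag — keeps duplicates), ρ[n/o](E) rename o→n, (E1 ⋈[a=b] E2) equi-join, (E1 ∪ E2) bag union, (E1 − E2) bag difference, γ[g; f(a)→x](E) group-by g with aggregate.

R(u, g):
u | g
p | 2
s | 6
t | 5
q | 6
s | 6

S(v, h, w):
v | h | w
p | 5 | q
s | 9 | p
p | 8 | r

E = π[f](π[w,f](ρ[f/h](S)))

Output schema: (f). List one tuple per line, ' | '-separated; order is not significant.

Per-node cardinality:
  S → 3
  ρ[f/h](S) → 3
  π[w,f](ρ[f/h](S)) → 3
  π[f](π[w,f](ρ[f/h](S))) → 3

== RESULT ==
f
5
8
9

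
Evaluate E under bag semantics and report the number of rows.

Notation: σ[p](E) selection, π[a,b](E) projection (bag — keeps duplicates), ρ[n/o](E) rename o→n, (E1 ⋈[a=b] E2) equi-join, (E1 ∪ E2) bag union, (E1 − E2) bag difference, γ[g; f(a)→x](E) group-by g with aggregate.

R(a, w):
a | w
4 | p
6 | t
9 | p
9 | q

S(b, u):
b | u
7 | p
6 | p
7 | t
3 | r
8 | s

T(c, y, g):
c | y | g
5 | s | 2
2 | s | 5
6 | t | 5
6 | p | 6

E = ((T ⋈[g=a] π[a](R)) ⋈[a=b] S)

Stepwise |·|:
  T → 4
  R → 4
  π[a](R) → 4
  (T ⋈[g=a] π[a](R)) → 1
  S → 5
  ((T ⋈[g=a] π[a](R)) ⋈[a=b] S) → 1

|E| = 1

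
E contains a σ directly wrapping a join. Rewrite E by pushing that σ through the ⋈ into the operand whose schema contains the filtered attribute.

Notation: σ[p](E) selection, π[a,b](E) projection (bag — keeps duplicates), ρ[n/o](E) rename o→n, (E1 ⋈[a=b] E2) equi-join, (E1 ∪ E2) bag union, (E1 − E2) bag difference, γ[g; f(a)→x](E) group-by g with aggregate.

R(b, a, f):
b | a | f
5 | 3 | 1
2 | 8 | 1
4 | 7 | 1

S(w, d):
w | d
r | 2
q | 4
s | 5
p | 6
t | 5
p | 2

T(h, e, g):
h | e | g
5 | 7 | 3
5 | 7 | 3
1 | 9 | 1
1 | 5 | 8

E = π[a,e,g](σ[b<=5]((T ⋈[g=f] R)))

σ filters on b, owned by the right side.
E' = π[a,e,g]((T ⋈[g=f] σ[b<=5](R)))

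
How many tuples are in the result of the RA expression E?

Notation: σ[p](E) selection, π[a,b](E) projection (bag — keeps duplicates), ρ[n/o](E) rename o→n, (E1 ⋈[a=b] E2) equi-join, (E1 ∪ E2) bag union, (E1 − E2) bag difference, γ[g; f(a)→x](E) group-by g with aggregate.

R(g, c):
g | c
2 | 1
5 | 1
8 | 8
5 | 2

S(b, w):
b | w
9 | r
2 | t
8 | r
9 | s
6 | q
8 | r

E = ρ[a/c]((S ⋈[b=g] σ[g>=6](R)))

Subexpression sizes:
  S → 6
  R → 4
  σ[g>=6](R) → 1
  (S ⋈[b=g] σ[g>=6](R)) → 2
  ρ[a/c]((S ⋈[b=g] σ[g>=6](R))) → 2

|E| = 2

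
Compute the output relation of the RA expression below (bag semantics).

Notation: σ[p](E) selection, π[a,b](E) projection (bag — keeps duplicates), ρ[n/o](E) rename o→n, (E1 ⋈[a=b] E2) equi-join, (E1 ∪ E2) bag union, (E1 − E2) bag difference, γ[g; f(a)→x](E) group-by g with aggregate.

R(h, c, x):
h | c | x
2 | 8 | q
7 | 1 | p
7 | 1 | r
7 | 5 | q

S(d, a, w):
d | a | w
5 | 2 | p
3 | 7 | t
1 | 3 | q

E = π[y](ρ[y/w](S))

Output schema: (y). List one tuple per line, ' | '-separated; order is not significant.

Row counts bottom-up:
  S → 3
  ρ[y/w](S) → 3
  π[y](ρ[y/w](S)) → 3

== RESULT ==
y
p
q
t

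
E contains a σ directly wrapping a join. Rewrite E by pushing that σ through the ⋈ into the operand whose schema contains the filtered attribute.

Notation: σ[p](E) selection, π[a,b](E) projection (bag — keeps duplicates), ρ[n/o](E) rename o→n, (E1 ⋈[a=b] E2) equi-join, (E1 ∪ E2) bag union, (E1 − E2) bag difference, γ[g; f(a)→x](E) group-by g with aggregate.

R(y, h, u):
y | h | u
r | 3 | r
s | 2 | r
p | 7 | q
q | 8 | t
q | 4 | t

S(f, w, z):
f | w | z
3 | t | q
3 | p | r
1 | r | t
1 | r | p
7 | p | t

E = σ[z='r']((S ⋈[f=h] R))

σ filters on z, owned by the left side.
E' = (σ[z='r'](S) ⋈[f=h] R)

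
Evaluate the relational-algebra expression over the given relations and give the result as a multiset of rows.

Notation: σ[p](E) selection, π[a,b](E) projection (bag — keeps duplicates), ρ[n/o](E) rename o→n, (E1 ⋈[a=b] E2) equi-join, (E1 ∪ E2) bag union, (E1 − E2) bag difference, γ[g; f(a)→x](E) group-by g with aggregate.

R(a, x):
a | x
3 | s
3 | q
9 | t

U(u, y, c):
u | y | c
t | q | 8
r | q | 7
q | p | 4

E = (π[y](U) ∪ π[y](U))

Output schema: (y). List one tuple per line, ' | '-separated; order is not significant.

Subexpression sizes:
  U → 3
  π[y](U) → 3
  U → 3
  π[y](U) → 3
  (π[y](U) ∪ π[y](U)) → 6

== RESULT ==
y
p
p
q
q
q
q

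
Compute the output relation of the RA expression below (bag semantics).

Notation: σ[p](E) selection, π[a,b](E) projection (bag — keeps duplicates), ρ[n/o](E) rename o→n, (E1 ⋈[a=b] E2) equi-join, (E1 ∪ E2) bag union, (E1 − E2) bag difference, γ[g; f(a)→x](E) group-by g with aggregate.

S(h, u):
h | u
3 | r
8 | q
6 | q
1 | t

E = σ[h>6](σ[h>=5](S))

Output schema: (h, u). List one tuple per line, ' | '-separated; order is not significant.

Per-node cardinality:
  S → 4
  σ[h>=5](S) → 2
  σ[h>6](σ[h>=5](S)) → 1

== RESULT ==
h | u
8 | q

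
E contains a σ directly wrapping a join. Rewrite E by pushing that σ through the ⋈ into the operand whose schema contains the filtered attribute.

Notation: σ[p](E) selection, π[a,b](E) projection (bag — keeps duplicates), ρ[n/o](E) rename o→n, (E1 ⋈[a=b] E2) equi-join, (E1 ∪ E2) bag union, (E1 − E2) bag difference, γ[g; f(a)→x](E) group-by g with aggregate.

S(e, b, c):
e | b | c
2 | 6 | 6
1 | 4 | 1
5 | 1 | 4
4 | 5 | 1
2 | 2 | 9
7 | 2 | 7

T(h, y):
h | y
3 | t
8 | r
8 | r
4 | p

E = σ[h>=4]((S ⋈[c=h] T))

σ filters on h, owned by the right side.
E' = (S ⋈[c=h] σ[h>=4](T))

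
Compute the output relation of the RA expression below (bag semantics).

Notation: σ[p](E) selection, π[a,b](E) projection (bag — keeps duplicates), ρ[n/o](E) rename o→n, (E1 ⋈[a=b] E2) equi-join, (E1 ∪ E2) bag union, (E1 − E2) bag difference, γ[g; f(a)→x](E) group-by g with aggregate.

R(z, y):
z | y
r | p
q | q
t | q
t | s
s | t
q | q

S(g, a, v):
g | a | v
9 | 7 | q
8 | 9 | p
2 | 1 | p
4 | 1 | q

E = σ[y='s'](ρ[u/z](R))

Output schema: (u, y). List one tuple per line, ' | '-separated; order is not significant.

Per-node cardinality:
  R → 6
  ρ[u/z](R) → 6
  σ[y='s'](ρ[u/z](R)) → 1

== RESULT ==
u | y
t | s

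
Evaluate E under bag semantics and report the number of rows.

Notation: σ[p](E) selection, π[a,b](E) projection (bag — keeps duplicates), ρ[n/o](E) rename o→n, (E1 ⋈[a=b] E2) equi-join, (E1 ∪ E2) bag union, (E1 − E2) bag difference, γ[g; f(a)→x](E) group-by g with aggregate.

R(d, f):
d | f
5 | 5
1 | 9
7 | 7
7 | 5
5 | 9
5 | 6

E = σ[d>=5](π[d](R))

Stepwise |·|:
  R → 6
  π[d](R) → 6
  σ[d>=5](π[d](R)) → 5

|E| = 5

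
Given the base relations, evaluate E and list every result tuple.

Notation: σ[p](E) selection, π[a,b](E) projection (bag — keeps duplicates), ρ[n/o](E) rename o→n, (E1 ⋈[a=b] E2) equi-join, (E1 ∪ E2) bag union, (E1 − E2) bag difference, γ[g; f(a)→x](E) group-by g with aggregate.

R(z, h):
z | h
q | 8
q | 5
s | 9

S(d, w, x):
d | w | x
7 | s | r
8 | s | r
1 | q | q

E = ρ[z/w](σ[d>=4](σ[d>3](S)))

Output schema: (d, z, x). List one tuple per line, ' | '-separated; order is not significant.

Subexpression sizes:
  S → 3
  σ[d>3](S) → 2
  σ[d>=4](σ[d>3](S)) → 2
  ρ[z/w](σ[d>=4](σ[d>3](S))) → 2

== RESULT ==
d | z | x
7 | s | r
8 | s | r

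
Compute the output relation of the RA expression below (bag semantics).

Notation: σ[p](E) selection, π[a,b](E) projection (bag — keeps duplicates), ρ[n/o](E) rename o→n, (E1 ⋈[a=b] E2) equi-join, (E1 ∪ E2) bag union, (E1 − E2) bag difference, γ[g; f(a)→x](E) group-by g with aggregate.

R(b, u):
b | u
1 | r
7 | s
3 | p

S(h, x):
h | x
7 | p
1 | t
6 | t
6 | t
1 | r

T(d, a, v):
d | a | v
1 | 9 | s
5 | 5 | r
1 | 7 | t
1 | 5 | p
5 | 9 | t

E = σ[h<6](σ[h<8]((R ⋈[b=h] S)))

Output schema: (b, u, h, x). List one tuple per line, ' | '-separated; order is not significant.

Stepwise |·|:
  R → 3
  S → 5
  (R ⋈[b=h] S) → 3
  σ[h<8]((R ⋈[b=h] S)) → 3
  σ[h<6](σ[h<8]((R ⋈[b=h] S))) → 2

== RESULT ==
b | u | h | x
1 | r | 1 | r
1 | r | 1 | t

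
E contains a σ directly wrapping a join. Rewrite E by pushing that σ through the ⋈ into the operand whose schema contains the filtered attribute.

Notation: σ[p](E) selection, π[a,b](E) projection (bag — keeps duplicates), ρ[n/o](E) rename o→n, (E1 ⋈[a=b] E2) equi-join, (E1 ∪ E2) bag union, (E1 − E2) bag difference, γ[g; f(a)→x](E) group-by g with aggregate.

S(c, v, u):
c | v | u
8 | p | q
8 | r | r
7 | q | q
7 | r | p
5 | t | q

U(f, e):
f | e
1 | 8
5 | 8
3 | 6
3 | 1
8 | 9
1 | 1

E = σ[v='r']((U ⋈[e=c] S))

σ filters on v, owned by the right side.
E' = (U ⋈[e=c] σ[v='r'](S))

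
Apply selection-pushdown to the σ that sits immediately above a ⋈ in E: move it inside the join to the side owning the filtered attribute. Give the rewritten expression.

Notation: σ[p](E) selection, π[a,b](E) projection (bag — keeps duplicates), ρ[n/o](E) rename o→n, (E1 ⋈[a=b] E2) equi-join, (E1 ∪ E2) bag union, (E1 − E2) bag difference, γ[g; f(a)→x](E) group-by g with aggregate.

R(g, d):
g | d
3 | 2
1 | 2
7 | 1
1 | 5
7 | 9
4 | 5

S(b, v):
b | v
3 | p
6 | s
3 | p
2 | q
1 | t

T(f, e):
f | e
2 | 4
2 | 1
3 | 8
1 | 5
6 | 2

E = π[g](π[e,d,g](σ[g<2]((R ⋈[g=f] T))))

σ filters on g, owned by the left side.
E' = π[g](π[e,d,g]((σ[g<2](R) ⋈[g=f] T)))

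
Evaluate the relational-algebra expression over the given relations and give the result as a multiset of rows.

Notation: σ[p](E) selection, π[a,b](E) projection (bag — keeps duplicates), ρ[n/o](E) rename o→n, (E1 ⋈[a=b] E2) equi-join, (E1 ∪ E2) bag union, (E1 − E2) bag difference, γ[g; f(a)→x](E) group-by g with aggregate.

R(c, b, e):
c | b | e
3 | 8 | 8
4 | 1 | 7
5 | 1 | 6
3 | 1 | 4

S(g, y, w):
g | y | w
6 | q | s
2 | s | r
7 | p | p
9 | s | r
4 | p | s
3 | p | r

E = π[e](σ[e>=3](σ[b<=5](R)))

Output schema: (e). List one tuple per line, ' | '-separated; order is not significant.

Row counts bottom-up:
  R → 4
  σ[b<=5](R) → 3
  σ[e>=3](σ[b<=5](R)) → 3
  π[e](σ[e>=3](σ[b<=5](R))) → 3

== RESULT ==
e
4
6
7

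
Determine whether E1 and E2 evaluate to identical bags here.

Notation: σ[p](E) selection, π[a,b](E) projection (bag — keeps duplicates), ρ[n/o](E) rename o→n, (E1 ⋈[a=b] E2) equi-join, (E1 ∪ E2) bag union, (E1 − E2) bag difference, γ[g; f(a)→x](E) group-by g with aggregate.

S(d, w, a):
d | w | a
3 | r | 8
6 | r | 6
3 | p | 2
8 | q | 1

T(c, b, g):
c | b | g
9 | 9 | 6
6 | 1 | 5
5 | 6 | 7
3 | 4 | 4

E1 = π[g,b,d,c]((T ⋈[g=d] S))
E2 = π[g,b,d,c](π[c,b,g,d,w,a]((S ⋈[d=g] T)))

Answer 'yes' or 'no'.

E1 row counts bottom-up:
  T → 4
  S → 4
  (T ⋈[g=d] S) → 1
  π[g,b,d,c]((T ⋈[g=d] S)) → 1
E2 row counts bottom-up:
  S → 4
  T → 4
  (S ⋈[d=g] T) → 1
  π[c,b,g,d,w,a]((S ⋈[d=g] T)) → 1
  π[g,b,d,c](π[c,b,g,d,w,a]((S ⋈[d=g] T))) → 1

E1 and E2 produce the same multiset:
g | b | d | c
6 | 9 | 6 | 9

yes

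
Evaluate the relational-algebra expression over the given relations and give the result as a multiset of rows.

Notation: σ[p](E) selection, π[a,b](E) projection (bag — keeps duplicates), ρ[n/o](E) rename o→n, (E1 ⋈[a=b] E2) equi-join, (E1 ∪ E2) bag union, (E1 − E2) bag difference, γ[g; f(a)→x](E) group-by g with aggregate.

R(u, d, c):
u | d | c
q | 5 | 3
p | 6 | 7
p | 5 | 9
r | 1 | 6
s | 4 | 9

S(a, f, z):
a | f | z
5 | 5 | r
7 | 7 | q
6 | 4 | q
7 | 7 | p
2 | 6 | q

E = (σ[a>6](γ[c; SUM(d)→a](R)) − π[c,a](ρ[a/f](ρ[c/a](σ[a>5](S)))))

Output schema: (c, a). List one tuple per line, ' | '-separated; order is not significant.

Subexpression sizes:
  R → 5
  γ[c; SUM(d)→a](R) → 4
  σ[a>6](γ[c; SUM(d)→a](R)) → 1
  S → 5
  σ[a>5](S) → 3
  ρ[c/a](σ[a>5](S)) → 3
  ρ[a/f](ρ[c/a](σ[a>5](S))) → 3
  π[c,a](ρ[a/f](ρ[c/a](σ[a>5](S)))) → 3
  (σ[a>6](γ[c; SUM(d)→a](R)) − π[c,a](ρ[a/f](ρ[c/a](σ[a>5](S))))) → 1

== RESULT ==
c | a
9 | 9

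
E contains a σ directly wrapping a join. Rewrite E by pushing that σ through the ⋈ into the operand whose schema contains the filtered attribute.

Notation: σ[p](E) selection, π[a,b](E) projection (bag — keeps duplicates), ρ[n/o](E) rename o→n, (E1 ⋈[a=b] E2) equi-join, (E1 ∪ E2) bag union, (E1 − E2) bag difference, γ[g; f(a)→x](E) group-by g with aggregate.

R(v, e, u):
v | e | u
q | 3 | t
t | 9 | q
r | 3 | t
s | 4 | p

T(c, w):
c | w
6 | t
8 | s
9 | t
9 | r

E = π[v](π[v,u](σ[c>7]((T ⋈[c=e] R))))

σ filters on c, owned by the left side.
E' = π[v](π[v,u]((σ[c>7](T) ⋈[c=e] R)))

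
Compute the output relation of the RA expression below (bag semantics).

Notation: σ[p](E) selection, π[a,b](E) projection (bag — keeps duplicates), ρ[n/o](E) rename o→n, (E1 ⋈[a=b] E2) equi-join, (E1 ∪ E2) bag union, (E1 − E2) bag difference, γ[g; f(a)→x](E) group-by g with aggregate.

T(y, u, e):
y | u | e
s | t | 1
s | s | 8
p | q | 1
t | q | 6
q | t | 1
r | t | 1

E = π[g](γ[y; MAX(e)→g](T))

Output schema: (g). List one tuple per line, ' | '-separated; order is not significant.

Subexpression sizes:
  T → 6
  γ[y; MAX(e)→g](T) → 5
  π[g](γ[y; MAX(e)→g](T)) → 5

== RESULT ==
g
1
1
1
6
8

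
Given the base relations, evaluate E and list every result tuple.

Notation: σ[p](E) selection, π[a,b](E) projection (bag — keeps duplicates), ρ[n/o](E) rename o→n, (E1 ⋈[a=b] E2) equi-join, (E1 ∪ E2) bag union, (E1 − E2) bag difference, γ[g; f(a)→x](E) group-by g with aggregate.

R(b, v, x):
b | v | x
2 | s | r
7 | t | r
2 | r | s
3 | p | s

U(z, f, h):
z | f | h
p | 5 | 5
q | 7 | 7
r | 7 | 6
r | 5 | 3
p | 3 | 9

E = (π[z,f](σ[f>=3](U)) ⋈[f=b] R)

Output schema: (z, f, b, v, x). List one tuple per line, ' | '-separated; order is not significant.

Row counts bottom-up:
  U → 5
  σ[f>=3](U) → 5
  π[z,f](σ[f>=3](U)) → 5
  R → 4
  (π[z,f](σ[f>=3](U)) ⋈[f=b] R) → 3

== RESULT ==
z | f | b | v | x
p | 3 | 3 | p | s
q | 7 | 7 | t | r
r | 7 | 7 | t | r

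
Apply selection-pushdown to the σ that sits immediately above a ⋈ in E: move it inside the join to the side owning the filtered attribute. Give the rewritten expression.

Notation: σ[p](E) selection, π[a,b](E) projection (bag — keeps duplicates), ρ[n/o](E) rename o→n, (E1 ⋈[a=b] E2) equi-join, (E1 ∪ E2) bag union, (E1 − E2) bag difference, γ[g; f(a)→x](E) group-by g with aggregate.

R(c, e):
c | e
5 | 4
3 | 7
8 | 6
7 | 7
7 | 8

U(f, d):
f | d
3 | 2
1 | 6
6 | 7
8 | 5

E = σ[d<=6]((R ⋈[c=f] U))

σ filters on d, owned by the right side.
E' = (R ⋈[c=f] σ[d<=6](U))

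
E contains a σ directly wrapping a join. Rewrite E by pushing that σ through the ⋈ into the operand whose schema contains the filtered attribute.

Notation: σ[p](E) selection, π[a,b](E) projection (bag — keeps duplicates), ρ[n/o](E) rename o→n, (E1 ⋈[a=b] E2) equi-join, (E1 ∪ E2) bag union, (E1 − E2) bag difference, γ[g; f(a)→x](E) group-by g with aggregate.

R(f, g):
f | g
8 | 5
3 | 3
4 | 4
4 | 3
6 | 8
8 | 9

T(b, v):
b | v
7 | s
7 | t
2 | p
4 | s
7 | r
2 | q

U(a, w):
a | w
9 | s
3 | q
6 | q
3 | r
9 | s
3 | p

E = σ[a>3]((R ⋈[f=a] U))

σ filters on a, owned by the right side.
E' = (R ⋈[f=a] σ[a>3](U))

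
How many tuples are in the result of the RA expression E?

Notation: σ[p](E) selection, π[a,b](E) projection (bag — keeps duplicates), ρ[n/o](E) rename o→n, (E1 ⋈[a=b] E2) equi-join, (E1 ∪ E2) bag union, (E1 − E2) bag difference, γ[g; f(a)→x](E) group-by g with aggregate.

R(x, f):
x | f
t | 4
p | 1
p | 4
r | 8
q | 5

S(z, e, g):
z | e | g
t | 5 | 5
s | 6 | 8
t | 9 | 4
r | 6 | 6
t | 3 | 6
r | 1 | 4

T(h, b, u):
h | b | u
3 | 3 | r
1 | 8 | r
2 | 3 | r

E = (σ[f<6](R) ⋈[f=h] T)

Subexpression sizes:
  R → 5
  σ[f<6](R) → 4
  T → 3
  (σ[f<6](R) ⋈[f=h] T) → 1

|E| = 1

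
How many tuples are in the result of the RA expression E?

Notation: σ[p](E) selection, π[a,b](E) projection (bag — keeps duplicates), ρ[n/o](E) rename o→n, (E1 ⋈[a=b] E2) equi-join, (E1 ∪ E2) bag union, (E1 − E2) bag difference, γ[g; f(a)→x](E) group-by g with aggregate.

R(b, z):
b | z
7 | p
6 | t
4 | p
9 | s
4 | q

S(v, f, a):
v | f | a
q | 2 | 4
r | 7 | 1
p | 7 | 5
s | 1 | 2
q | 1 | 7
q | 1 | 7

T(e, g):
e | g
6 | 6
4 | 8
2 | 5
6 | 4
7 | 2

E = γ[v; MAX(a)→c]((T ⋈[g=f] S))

Subexpression sizes:
  T → 5
  S → 6
  (T ⋈[g=f] S) → 1
  γ[v; MAX(a)→c]((T ⋈[g=f] S)) → 1

|E| = 1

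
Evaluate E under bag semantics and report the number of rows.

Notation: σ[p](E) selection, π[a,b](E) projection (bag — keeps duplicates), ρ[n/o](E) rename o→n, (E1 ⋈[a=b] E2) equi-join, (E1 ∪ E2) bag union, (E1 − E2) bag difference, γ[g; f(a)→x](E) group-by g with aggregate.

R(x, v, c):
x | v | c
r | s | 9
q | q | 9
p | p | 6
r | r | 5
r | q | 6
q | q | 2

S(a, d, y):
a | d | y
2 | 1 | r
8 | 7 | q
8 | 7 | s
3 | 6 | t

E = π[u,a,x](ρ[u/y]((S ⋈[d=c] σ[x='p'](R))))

Stepwise |·|:
  S → 4
  R → 6
  σ[x='p'](R) → 1
  (S ⋈[d=c] σ[x='p'](R)) → 1
  ρ[u/y]((S ⋈[d=c] σ[x='p'](R))) → 1
  π[u,a,x](ρ[u/y]((S ⋈[d=c] σ[x='p'](R)))) → 1

|E| = 1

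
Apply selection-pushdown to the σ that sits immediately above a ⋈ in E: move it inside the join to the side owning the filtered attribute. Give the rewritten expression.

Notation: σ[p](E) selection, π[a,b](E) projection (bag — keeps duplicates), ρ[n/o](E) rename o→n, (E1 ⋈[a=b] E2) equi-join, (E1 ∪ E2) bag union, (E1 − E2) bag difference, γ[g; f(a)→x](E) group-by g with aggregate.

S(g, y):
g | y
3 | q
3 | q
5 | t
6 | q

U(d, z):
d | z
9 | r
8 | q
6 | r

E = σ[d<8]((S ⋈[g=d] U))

σ filters on d, owned by the right side.
E' = (S ⋈[g=d] σ[d<8](U))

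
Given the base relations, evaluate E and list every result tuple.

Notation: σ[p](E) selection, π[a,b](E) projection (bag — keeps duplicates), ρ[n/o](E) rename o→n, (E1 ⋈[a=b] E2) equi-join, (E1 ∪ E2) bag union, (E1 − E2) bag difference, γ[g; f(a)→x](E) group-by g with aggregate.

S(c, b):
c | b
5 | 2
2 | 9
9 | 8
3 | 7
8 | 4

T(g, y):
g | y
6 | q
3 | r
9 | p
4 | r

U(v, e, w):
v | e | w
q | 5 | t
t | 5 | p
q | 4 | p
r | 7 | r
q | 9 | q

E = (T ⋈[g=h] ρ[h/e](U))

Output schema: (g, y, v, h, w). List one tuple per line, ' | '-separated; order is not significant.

Per-node cardinality:
  T → 4
  U → 5
  ρ[h/e](U) → 5
  (T ⋈[g=h] ρ[h/e](U)) → 2

== RESULT ==
g | y | v | h | w
4 | r | q | 4 | p
9 | p | q | 9 | q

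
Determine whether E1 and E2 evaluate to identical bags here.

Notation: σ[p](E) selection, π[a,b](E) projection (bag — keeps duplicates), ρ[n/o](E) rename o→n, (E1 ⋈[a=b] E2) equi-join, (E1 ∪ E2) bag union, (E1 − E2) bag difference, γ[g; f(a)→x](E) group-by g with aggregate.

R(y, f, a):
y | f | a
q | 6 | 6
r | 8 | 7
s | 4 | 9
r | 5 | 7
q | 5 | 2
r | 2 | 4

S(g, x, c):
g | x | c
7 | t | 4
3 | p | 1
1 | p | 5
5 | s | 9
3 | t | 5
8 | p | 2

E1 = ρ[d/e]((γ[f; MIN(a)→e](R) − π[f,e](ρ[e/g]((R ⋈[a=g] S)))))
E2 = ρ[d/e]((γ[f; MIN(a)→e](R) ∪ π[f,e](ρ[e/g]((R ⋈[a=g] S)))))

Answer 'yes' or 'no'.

E1 subexpression sizes:
  R → 6
  γ[f; MIN(a)→e](R) → 5
  R → 6
  S → 6
  (R ⋈[a=g] S) → 2
  ρ[e/g]((R ⋈[a=g] S)) → 2
  π[f,e](ρ[e/g]((R ⋈[a=g] S))) → 2
  (γ[f; MIN(a)→e](R) − π[f,e](ρ[e/g]((R ⋈[a=g] S)))) → 4
  ρ[d/e]((γ[f; MIN(a)→e](R) − π[f,e](ρ[e/g]((R ⋈[a=g] S))))) → 4
E2 subexpression sizes:
  R → 6
  γ[f; MIN(a)→e](R) → 5
  R → 6
  S → 6
  (R ⋈[a=g] S) → 2
  ρ[e/g]((R ⋈[a=g] S)) → 2
  π[f,e](ρ[e/g]((R ⋈[a=g] S))) → 2
  (γ[f; MIN(a)→e](R) ∪ π[f,e](ρ[e/g]((R ⋈[a=g] S)))) → 7
  ρ[d/e]((γ[f; MIN(a)→e](R) ∪ π[f,e](ρ[e/g]((R ⋈[a=g] S))))) → 7

E1 result:
f | d
2 | 4
4 | 9
5 | 2
6 | 6
E2 result:
f | d
2 | 4
4 | 9
5 | 2
5 | 7
6 | 6
8 | 7
8 | 7
Witness: (8, 7) appears 0× in E1 but 2× in E2.

no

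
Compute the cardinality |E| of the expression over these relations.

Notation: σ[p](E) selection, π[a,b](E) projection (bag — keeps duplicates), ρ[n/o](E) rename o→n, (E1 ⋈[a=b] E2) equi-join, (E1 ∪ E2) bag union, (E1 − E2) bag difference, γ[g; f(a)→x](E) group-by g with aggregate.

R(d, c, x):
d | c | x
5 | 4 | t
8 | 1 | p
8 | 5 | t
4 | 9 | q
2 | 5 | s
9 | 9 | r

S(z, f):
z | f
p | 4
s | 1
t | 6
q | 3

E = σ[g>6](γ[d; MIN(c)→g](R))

Per-node cardinality:
  R → 6
  γ[d; MIN(c)→g](R) → 5
  σ[g>6](γ[d; MIN(c)→g](R)) → 2

|E| = 2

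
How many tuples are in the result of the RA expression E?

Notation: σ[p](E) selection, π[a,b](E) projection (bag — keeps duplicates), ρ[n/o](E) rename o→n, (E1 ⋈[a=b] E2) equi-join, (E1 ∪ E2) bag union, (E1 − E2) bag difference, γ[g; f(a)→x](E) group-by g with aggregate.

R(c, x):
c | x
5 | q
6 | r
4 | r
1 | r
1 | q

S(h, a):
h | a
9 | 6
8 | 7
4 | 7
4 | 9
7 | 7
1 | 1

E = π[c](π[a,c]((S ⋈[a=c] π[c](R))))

Per-node cardinality:
  S → 6
  R → 5
  π[c](R) → 5
  (S ⋈[a=c] π[c](R)) → 3
  π[a,c]((S ⋈[a=c] π[c](R))) → 3
  π[c](π[a,c]((S ⋈[a=c] π[c](R)))) → 3

|E| = 3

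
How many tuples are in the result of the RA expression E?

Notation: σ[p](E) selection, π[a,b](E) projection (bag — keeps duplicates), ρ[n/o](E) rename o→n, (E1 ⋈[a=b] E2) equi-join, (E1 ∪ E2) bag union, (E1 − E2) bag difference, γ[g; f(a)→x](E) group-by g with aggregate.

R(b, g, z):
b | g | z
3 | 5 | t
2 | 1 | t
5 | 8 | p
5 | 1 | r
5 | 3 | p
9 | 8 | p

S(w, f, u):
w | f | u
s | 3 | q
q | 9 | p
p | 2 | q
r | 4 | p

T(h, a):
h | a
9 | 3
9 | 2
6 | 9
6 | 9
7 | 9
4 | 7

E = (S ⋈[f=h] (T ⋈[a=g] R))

Subexpression sizes:
  S → 4
  T → 6
  R → 6
  (T ⋈[a=g] R) → 1
  (S ⋈[f=h] (T ⋈[a=g] R)) → 1

|E| = 1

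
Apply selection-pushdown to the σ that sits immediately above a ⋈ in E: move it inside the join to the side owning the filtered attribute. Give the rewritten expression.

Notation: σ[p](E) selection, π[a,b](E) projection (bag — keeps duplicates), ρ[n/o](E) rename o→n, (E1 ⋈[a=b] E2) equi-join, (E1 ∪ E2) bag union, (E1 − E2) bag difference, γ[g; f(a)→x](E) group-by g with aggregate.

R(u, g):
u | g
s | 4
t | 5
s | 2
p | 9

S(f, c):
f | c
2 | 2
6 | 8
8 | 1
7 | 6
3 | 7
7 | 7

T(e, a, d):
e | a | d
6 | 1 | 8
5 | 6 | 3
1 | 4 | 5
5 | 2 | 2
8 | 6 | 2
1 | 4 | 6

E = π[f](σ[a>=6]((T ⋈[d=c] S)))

σ filters on a, owned by the left side.
E' = π[f]((σ[a>=6](T) ⋈[d=c] S))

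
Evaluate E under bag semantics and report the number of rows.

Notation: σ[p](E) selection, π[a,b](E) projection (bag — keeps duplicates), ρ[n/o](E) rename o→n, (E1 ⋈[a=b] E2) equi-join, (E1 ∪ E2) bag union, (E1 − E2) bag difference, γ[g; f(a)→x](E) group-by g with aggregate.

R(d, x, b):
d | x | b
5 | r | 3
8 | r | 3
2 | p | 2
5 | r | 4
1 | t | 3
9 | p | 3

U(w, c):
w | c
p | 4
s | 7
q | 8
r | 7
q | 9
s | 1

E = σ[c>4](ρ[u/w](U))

Subexpression sizes:
  U → 6
  ρ[u/w](U) → 6
  σ[c>4](ρ[u/w](U)) → 4

|E| = 4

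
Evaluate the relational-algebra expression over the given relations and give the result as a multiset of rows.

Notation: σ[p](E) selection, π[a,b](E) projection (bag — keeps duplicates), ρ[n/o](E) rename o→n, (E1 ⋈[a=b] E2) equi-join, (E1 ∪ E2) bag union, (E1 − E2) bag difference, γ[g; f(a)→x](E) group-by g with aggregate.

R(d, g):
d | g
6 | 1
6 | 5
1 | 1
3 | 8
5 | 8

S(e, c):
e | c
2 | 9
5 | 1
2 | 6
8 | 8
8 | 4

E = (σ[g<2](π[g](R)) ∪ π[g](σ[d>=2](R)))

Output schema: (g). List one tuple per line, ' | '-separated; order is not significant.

Stepwise |·|:
  R → 5
  π[g](R) → 5
  σ[g<2](π[g](R)) → 2
  R → 5
  σ[d>=2](R) → 4
  π[g](σ[d>=2](R)) → 4
  (σ[g<2](π[g](R)) ∪ π[g](σ[d>=2](R))) → 6

== RESULT ==
g
1
1
1
5
8
8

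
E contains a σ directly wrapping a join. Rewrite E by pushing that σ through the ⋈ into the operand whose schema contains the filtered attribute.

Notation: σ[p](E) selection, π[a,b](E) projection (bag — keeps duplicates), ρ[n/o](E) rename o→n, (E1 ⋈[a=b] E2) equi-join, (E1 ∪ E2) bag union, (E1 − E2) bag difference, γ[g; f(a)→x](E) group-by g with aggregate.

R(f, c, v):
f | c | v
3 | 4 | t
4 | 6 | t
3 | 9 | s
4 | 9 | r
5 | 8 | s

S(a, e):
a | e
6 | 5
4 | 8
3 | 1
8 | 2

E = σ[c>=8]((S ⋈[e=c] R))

σ filters on c, owned by the right side.
E' = (S ⋈[e=c] σ[c>=8](R))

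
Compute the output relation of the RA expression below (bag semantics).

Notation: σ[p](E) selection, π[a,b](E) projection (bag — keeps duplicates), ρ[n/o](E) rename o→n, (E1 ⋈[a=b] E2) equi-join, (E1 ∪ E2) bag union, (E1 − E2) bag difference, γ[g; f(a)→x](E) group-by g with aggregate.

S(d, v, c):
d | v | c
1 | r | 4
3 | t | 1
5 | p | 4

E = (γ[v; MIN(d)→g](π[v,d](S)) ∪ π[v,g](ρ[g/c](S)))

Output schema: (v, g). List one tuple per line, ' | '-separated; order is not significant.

Row counts bottom-up:
  S → 3
  π[v,d](S) → 3
  γ[v; MIN(d)→g](π[v,d](S)) → 3
  S → 3
  ρ[g/c](S) → 3
  π[v,g](ρ[g/c](S)) → 3
  (γ[v; MIN(d)→g](π[v,d](S)) ∪ π[v,g](ρ[g/c](S))) → 6

== RESULT ==
v | g
p | 4
p | 5
r | 1
r | 4
t | 1
t | 3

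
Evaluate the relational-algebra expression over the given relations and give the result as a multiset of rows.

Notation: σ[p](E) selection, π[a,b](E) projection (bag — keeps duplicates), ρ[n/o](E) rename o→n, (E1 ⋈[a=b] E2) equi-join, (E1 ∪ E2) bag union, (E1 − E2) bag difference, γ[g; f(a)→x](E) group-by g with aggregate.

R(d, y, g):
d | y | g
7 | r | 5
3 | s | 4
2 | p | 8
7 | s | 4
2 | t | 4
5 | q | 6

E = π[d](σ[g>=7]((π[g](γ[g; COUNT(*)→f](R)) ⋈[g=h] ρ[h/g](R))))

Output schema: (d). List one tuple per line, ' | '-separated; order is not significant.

Row counts bottom-up:
  R → 6
  γ[g; COUNT(*)→f](R) → 4
  π[g](γ[g; COUNT(*)→f](R)) → 4
  R → 6
  ρ[h/g](R) → 6
  (π[g](γ[g; COUNT(*)→f](R)) ⋈[g=h] ρ[h/g](R)) → 6
  σ[g>=7]((π[g](γ[g; COUNT(*)→f](R)) ⋈[g=h] ρ[h/g](R))) → 1
  π[d](σ[g>=7]((π[g](γ[g; COUNT(*)→f](R)) ⋈[g=h] ρ[h/g](R)))) → 1

== RESULT ==
d
2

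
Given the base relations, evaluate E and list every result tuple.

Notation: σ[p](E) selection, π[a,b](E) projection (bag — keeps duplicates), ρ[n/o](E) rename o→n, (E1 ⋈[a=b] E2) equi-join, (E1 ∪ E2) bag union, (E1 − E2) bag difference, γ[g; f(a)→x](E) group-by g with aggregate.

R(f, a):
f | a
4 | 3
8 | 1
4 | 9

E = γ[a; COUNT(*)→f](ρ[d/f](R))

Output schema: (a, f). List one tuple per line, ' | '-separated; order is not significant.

Subexpression sizes:
  R → 3
  ρ[d/f](R) → 3
  γ[a; COUNT(*)→f](ρ[d/f](R)) → 3

== RESULT ==
a | f
1 | 1
3 | 1
9 | 1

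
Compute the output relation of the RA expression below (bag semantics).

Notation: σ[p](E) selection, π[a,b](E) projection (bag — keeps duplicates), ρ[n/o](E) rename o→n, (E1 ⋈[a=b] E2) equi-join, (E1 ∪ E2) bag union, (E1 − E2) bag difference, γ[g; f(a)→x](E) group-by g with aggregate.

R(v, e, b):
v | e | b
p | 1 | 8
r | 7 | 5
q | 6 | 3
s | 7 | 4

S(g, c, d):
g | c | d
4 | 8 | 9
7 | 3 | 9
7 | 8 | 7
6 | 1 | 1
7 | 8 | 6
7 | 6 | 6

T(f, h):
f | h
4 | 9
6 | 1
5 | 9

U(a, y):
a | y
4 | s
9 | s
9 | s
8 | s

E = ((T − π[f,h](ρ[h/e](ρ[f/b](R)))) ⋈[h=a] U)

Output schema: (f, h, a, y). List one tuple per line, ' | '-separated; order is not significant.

Row counts bottom-up:
  T → 3
  R → 4
  ρ[f/b](R) → 4
  ρ[h/e](ρ[f/b](R)) → 4
  π[f,h](ρ[h/e](ρ[f/b](R))) → 4
  (T − π[f,h](ρ[h/e](ρ[f/b](R)))) → 3
  U → 4
  ((T − π[f,h](ρ[h/e](ρ[f/b](R)))) ⋈[h=a] U) → 4

== RESULT ==
f | h | a | y
4 | 9 | 9 | s
4 | 9 | 9 | s
5 | 9 | 9 | s
5 | 9 | 9 | s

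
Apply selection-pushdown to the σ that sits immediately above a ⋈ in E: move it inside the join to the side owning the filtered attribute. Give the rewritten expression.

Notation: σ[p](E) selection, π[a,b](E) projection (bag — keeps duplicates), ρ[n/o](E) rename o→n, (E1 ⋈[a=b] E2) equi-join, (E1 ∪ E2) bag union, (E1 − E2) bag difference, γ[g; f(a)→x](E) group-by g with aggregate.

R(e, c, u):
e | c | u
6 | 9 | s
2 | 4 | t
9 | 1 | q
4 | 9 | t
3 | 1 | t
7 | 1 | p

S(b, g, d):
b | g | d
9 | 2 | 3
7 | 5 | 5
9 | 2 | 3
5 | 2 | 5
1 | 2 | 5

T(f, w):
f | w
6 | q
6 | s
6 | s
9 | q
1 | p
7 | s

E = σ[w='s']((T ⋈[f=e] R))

σ filters on w, owned by the left side.
E' = (σ[w='s'](T) ⋈[f=e] R)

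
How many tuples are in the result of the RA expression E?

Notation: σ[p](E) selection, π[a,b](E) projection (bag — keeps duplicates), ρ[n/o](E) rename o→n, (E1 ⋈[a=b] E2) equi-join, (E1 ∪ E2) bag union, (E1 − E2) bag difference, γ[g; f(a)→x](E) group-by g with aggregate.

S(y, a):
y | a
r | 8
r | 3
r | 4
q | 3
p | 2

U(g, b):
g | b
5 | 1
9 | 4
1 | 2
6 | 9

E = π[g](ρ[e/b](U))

Per-node cardinality:
  U → 4
  ρ[e/b](U) → 4
  π[g](ρ[e/b](U)) → 4

|E| = 4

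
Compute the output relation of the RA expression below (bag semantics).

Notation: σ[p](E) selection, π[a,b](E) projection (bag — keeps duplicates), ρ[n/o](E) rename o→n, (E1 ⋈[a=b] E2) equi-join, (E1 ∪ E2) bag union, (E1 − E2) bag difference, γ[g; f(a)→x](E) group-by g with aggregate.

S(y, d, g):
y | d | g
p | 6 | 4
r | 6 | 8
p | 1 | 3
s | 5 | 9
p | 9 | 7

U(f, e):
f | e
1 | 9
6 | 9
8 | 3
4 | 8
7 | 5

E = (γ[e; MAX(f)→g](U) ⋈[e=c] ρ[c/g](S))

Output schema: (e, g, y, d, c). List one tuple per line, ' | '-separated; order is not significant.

Per-node cardinality:
  U → 5
  γ[e; MAX(f)→g](U) → 4
  S → 5
  ρ[c/g](S) → 5
  (γ[e; MAX(f)→g](U) ⋈[e=c] ρ[c/g](S)) → 3

== RESULT ==
e | g | y | d | c
3 | 8 | p | 1 | 3
8 | 4 | r | 6 | 8
9 | 6 | s | 5 | 9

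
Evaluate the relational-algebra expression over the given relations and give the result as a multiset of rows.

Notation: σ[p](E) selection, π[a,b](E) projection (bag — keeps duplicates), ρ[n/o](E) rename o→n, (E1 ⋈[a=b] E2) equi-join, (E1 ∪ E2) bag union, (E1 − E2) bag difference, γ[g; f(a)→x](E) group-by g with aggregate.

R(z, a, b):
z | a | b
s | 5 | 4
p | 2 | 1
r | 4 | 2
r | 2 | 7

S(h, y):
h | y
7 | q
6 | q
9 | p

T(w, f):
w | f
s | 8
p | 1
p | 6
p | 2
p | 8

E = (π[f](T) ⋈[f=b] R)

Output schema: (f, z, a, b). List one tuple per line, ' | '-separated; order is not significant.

Per-node cardinality:
  T → 5
  π[f](T) → 5
  R → 4
  (π[f](T) ⋈[f=b] R) → 2

== RESULT ==
f | z | a | b
1 | p | 2 | 1
2 | r | 4 | 2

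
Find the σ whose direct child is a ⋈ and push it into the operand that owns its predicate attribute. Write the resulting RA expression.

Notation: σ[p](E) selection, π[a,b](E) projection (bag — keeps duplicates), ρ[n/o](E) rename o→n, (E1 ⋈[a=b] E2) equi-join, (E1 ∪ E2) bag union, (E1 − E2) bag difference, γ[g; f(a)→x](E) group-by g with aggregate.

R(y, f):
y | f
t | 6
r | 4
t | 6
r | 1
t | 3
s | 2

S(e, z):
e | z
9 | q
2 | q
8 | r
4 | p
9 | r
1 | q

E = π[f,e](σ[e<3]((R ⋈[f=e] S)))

σ filters on e, owned by the right side.
E' = π[f,e]((R ⋈[f=e] σ[e<3](S)))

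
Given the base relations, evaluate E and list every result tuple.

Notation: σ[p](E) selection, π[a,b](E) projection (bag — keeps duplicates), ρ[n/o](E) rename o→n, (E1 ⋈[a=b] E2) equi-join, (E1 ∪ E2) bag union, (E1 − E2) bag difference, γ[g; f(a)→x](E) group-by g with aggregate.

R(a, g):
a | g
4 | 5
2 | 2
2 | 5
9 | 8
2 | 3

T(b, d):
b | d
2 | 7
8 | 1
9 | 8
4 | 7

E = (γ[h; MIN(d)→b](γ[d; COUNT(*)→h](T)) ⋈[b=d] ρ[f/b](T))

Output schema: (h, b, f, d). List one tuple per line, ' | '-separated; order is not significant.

Row counts bottom-up:
  T → 4
  γ[d; COUNT(*)→h](T) → 3
  γ[h; MIN(d)→b](γ[d; COUNT(*)→h](T)) → 2
  T → 4
  ρ[f/b](T) → 4
  (γ[h; MIN(d)→b](γ[d; COUNT(*)→h](T)) ⋈[b=d] ρ[f/b](T)) → 3

== RESULT ==
h | b | f | d
1 | 1 | 8 | 1
2 | 7 | 2 | 7
2 | 7 | 4 | 7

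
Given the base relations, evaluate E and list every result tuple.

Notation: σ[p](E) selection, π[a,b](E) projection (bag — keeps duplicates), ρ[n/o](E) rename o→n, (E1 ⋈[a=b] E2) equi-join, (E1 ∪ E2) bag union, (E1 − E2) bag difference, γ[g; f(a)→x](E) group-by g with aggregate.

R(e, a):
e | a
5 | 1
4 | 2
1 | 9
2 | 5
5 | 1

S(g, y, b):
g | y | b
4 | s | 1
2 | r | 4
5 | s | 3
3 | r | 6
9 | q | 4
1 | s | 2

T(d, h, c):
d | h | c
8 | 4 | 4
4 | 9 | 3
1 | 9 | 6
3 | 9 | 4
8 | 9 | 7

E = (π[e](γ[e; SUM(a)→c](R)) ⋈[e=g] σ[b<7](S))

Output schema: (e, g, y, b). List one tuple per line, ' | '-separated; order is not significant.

Stepwise |·|:
  R → 5
  γ[e; SUM(a)→c](R) → 4
  π[e](γ[e; SUM(a)→c](R)) → 4
  S → 6
  σ[b<7](S) → 6
  (π[e](γ[e; SUM(a)→c](R)) ⋈[e=g] σ[b<7](S)) → 4

== RESULT ==
e | g | y | b
1 | 1 | s | 2
2 | 2 | r | 4
4 | 4 | s | 1
5 | 5 | s | 3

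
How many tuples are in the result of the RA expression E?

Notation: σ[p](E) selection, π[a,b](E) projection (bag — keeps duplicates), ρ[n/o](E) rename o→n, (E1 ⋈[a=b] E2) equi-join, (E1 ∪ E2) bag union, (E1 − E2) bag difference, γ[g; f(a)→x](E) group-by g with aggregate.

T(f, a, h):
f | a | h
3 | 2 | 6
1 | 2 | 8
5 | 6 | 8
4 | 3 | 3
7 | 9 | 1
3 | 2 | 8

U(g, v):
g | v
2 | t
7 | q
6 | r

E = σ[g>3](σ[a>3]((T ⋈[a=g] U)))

Stepwise |·|:
  T → 6
  U → 3
  (T ⋈[a=g] U) → 4
  σ[a>3]((T ⋈[a=g] U)) → 1
  σ[g>3](σ[a>3]((T ⋈[a=g] U))) → 1

|E| = 1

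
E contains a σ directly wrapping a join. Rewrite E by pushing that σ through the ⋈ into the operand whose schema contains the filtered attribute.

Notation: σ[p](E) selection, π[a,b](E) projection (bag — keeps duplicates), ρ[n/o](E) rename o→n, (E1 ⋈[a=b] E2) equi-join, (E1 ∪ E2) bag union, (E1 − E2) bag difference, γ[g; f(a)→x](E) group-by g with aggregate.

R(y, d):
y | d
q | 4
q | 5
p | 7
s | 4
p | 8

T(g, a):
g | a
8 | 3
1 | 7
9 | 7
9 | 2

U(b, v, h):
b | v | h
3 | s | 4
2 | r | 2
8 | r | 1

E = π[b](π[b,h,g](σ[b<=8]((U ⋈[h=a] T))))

σ filters on b, owned by the left side.
E' = π[b](π[b,h,g]((σ[b<=8](U) ⋈[h=a] T)))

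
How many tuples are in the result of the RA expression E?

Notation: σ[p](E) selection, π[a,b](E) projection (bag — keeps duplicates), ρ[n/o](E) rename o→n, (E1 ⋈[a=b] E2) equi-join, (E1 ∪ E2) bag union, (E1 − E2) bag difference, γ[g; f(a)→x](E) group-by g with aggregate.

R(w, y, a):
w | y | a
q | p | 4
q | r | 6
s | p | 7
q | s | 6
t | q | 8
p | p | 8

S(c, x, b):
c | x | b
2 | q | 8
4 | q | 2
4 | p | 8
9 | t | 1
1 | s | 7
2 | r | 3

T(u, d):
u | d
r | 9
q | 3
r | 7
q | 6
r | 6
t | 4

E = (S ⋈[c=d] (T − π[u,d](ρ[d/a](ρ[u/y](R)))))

Row counts bottom-up:
  S → 6
  T → 6
  R → 6
  ρ[u/y](R) → 6
  ρ[d/a](ρ[u/y](R)) → 6
  π[u,d](ρ[d/a](ρ[u/y](R))) → 6
  (T − π[u,d](ρ[d/a](ρ[u/y](R)))) → 5
  (S ⋈[c=d] (T − π[u,d](ρ[d/a](ρ[u/y](R))))) → 3

|E| = 3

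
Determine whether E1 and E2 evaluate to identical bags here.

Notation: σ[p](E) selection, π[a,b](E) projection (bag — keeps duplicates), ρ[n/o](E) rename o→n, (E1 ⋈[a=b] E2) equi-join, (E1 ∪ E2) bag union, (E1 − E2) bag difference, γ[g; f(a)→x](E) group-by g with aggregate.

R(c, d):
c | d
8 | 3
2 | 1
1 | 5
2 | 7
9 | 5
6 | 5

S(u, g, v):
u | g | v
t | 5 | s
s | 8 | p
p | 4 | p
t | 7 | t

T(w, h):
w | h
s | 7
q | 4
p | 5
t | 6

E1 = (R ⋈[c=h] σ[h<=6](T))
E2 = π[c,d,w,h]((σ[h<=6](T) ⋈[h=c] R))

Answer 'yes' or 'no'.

E1 stepwise |·|:
  R → 6
  T → 4
  σ[h<=6](T) → 3
  (R ⋈[c=h] σ[h<=6](T)) → 1
E2 stepwise |·|:
  T → 4
  σ[h<=6](T) → 3
  R → 6
  (σ[h<=6](T) ⋈[h=c] R) → 1
  π[c,d,w,h]((σ[h<=6](T) ⋈[h=c] R)) → 1

E1 and E2 produce the same multiset:
c | d | w | h
6 | 5 | t | 6

yes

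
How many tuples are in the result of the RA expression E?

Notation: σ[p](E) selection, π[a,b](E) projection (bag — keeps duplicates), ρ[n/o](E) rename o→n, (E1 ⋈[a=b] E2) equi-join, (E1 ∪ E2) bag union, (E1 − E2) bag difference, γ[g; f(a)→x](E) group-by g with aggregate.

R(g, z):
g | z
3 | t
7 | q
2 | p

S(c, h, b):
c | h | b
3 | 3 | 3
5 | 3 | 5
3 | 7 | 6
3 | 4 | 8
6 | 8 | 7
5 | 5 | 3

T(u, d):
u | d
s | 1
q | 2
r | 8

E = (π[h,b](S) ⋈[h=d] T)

Per-node cardinality:
  S → 6
  π[h,b](S) → 6
  T → 3
  (π[h,b](S) ⋈[h=d] T) → 1

|E| = 1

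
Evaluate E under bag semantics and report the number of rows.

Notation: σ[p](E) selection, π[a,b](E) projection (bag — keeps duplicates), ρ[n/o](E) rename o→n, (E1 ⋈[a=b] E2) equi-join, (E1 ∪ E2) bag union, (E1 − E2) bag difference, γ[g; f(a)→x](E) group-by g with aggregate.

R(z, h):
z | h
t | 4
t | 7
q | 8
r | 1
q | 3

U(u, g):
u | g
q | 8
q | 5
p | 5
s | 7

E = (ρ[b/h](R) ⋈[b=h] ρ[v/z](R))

Per-node cardinality:
  R → 5
  ρ[b/h](R) → 5
  R → 5
  ρ[v/z](R) → 5
  (ρ[b/h](R) ⋈[b=h] ρ[v/z](R)) → 5

|E| = 5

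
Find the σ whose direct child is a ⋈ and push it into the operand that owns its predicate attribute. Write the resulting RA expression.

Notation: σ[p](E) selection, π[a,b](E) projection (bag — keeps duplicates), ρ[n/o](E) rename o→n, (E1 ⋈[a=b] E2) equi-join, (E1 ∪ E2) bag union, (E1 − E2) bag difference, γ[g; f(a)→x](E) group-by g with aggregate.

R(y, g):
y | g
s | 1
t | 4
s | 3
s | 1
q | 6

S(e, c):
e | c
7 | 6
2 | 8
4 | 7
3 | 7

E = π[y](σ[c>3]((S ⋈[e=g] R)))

σ filters on c, owned by the left side.
E' = π[y]((σ[c>3](S) ⋈[e=g] R))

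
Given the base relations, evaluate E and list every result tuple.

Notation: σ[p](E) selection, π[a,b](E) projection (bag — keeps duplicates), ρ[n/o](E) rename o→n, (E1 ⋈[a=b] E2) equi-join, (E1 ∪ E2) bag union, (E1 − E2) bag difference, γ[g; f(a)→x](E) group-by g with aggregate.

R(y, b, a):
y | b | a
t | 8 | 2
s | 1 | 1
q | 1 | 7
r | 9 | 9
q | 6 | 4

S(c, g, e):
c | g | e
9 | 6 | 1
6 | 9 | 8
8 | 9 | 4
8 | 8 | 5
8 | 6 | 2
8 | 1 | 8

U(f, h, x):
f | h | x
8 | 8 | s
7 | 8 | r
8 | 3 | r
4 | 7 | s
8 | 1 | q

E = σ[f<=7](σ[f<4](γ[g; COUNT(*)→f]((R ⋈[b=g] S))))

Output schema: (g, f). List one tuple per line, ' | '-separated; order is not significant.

Per-node cardinality:
  R → 5
  S → 6
  (R ⋈[b=g] S) → 7
  γ[g; COUNT(*)→f]((R ⋈[b=g] S)) → 4
  σ[f<4](γ[g; COUNT(*)→f]((R ⋈[b=g] S))) → 4
  σ[f<=7](σ[f<4](γ[g; COUNT(*)→f]((R ⋈[b=g] S)))) → 4

== RESULT ==
g | f
1 | 2
6 | 2
8 | 1
9 | 2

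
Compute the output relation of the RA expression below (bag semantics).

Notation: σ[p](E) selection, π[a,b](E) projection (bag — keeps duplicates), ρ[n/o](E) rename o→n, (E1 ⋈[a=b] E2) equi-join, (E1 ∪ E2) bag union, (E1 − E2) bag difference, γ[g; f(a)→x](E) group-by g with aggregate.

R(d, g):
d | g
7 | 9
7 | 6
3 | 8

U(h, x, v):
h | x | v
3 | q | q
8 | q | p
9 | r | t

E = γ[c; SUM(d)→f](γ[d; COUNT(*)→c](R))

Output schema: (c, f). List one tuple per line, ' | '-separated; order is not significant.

Row counts bottom-up:
  R → 3
  γ[d; COUNT(*)→c](R) → 2
  γ[c; SUM(d)→f](γ[d; COUNT(*)→c](R)) → 2

== RESULT ==
c | f
1 | 3
2 | 7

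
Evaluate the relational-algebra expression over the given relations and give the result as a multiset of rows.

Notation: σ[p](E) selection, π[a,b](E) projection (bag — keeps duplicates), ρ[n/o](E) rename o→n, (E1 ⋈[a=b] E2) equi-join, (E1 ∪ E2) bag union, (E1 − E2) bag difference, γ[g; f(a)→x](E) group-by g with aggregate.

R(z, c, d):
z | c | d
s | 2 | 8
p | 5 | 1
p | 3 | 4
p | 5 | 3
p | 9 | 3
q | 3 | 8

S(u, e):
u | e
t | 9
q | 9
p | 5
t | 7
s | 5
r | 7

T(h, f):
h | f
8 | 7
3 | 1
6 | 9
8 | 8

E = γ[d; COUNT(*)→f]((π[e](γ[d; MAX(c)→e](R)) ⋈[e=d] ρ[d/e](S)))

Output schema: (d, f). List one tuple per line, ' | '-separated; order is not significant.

Per-node cardinality:
  R → 6
  γ[d; MAX(c)→e](R) → 4
  π[e](γ[d; MAX(c)→e](R)) → 4
  S → 6
  ρ[d/e](S) → 6
  (π[e](γ[d; MAX(c)→e](R)) ⋈[e=d] ρ[d/e](S)) → 4
  γ[d; COUNT(*)→f]((π[e](γ[d; MAX(c)→e](R)) ⋈[e=d] ρ[d/e](S))) → 2

== RESULT ==
d | f
5 | 2
9 | 2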